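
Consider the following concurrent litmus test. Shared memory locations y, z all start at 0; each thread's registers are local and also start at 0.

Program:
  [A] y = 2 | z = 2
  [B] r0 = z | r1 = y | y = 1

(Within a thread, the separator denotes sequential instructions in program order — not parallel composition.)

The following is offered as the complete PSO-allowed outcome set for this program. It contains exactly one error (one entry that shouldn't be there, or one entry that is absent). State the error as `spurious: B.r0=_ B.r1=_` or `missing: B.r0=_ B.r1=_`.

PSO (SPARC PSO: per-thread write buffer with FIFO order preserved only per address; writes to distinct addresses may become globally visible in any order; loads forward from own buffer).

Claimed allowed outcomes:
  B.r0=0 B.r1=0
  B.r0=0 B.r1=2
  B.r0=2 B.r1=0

missing: B.r0=2 B.r1=2

outcome vector order: (B.r0,B.r1)
under PSO → (0,0) (0,2) (2,0) (2,2)
PSO∖claimed = {(2,2)}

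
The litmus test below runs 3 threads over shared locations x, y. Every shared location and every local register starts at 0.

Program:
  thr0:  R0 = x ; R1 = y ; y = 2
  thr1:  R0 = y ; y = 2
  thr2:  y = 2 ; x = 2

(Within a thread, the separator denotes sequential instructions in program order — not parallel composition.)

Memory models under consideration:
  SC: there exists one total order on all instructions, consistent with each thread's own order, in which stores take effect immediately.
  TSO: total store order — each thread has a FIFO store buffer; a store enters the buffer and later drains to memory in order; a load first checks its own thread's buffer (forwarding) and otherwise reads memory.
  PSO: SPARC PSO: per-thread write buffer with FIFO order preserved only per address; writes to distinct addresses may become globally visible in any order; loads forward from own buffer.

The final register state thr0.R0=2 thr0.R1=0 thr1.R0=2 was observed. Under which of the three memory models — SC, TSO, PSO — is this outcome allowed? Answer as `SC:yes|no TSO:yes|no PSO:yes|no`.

outcome vector order: (thr0.R0,thr0.R1,thr1.R0)
[SC] allowed = {000, 002, 020, 022, 220, 222}
[TSO] allowed = {000, 002, 020, 022, 220, 222}
[PSO] allowed = {000, 002, 020, 022, 200, 202, 220, 222}
target 202 ∈ {PSO}

SC:no TSO:no PSO:yes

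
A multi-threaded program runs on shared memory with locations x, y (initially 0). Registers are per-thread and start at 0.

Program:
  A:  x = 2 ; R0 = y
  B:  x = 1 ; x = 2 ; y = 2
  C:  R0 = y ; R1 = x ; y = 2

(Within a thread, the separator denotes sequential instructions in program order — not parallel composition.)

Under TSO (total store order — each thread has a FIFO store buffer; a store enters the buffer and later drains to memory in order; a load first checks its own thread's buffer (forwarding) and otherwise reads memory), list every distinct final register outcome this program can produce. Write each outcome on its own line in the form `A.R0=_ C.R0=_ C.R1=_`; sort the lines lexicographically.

A.R0=0 C.R0=0 C.R1=0
A.R0=0 C.R0=0 C.R1=1
A.R0=0 C.R0=0 C.R1=2
A.R0=0 C.R0=2 C.R1=2
A.R0=2 C.R0=0 C.R1=0
A.R0=2 C.R0=0 C.R1=1
A.R0=2 C.R0=0 C.R1=2
A.R0=2 C.R0=2 C.R1=2

outcome vector order: (A.R0,C.R0,C.R1)
|TSO outcomes| = 8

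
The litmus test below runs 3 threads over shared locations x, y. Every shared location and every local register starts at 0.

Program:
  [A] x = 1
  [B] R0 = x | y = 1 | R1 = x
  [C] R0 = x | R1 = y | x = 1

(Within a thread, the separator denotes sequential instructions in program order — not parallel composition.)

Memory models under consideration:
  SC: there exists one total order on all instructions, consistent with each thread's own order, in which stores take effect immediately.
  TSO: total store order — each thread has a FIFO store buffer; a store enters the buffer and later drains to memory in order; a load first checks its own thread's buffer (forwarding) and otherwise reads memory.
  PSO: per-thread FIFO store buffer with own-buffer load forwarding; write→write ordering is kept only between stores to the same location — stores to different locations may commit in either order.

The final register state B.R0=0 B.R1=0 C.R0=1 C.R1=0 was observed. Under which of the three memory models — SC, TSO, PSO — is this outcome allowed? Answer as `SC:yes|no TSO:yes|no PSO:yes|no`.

SC:no TSO:yes PSO:yes

outcome vector order: (B.R0,B.R1,C.R0,C.R1)
SC: 11 outcomes — {(0,0,0,0) (0,0,0,1) (0,0,1,1) (0,1,0,0) (0,1,0,1) (0,1,1,0) (0,1,1,1) (1,1,0,0) (1,1,0,1) (1,1,1,0) (1,1,1,1)}
TSO: 12 outcomes — {(0,0,0,0) (0,0,0,1) (0,0,1,0) (0,0,1,1) (0,1,0,0) (0,1,0,1) (0,1,1,0) (0,1,1,1) (1,1,0,0) (1,1,0,1) (1,1,1,0) (1,1,1,1)}
PSO: 12 outcomes — {(0,0,0,0) (0,0,0,1) (0,0,1,0) (0,0,1,1) (0,1,0,0) (0,1,0,1) (0,1,1,0) (0,1,1,1) (1,1,0,0) (1,1,0,1) (1,1,1,0) (1,1,1,1)}
target (0,0,1,0) ∈ {TSO,PSO}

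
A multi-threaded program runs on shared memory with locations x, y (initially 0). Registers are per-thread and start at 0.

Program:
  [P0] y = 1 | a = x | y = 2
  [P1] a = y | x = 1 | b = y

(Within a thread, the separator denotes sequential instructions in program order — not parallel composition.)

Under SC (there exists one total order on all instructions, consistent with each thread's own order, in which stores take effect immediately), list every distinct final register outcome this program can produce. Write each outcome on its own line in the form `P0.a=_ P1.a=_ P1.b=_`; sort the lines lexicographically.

outcome vector order: (P0.a,P1.a,P1.b)
|SC outcomes| = 10

P0.a=0 P1.a=0 P1.b=1
P0.a=0 P1.a=0 P1.b=2
P0.a=0 P1.a=1 P1.b=1
P0.a=0 P1.a=1 P1.b=2
P0.a=0 P1.a=2 P1.b=2
P0.a=1 P1.a=0 P1.b=0
P0.a=1 P1.a=0 P1.b=1
P0.a=1 P1.a=0 P1.b=2
P0.a=1 P1.a=1 P1.b=1
P0.a=1 P1.a=1 P1.b=2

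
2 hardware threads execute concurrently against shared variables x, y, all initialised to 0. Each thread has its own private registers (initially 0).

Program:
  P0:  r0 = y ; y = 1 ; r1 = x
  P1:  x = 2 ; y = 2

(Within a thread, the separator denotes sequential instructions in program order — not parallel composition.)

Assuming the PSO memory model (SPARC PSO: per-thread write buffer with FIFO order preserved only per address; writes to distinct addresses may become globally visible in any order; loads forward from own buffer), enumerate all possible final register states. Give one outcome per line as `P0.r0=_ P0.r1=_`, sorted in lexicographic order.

P0.r0=0 P0.r1=0
P0.r0=0 P0.r1=2
P0.r0=2 P0.r1=0
P0.r0=2 P0.r1=2

outcome vector order: (P0.r0,P0.r1)
|PSO outcomes| = 4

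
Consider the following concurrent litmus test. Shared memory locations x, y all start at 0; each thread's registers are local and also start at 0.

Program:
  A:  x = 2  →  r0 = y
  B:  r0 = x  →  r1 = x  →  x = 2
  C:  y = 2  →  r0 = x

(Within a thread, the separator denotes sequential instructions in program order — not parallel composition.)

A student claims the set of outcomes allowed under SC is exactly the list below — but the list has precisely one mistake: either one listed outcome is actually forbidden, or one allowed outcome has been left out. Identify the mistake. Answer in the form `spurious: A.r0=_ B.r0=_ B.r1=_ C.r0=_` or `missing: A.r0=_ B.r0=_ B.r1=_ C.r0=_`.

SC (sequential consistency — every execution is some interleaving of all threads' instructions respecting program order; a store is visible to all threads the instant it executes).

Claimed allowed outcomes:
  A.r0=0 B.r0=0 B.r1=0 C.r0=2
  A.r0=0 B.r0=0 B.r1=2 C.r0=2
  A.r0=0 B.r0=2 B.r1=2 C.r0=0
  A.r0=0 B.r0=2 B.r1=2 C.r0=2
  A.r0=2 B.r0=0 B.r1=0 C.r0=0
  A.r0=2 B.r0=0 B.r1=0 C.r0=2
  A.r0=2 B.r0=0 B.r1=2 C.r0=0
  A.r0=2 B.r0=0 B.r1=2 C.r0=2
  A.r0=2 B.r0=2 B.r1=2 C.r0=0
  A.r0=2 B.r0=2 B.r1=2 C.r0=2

spurious: A.r0=0 B.r0=2 B.r1=2 C.r0=0

outcome vector order: (A.r0,B.r0,B.r1,C.r0)
under SC → 0002; 0022; 0222; 2000; 2002; 2020; 2022; 2220; 2222
claimed∖SC = {0220}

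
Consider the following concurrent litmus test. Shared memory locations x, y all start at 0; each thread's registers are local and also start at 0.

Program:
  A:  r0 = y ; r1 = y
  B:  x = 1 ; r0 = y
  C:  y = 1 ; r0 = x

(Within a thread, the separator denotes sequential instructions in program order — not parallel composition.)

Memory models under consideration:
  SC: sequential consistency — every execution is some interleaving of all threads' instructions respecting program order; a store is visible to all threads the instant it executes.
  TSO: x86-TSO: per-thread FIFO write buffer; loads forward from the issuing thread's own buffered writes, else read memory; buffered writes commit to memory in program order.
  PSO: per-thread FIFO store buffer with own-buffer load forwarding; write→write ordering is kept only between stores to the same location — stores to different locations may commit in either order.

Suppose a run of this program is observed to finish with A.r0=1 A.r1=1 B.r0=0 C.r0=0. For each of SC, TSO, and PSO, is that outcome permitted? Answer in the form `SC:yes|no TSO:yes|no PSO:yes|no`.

outcome vector order: (A.r0,A.r1,B.r0,C.r0)
under SC → <0 0 0 1>; <0 0 1 0>; <0 0 1 1>; <0 1 0 1>; <0 1 1 0>; <0 1 1 1>; <1 1 0 1>; <1 1 1 0>; <1 1 1 1>
under TSO → <0 0 0 0>; <0 0 0 1>; <0 0 1 0>; <0 0 1 1>; <0 1 0 0>; <0 1 0 1>; <0 1 1 0>; <0 1 1 1>; <1 1 0 0>; <1 1 0 1>; <1 1 1 0>; <1 1 1 1>
under PSO → <0 0 0 0>; <0 0 0 1>; <0 0 1 0>; <0 0 1 1>; <0 1 0 0>; <0 1 0 1>; <0 1 1 0>; <0 1 1 1>; <1 1 0 0>; <1 1 0 1>; <1 1 1 0>; <1 1 1 1>
target <1 1 0 0> ∈ {TSO,PSO}

SC:no TSO:yes PSO:yes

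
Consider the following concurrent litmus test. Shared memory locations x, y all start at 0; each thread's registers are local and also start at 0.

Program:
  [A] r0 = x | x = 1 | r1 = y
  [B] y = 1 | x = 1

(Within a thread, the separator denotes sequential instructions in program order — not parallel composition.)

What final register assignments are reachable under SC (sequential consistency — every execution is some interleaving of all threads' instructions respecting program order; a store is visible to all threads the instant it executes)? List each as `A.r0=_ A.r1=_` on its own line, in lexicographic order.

A.r0=0 A.r1=0
A.r0=0 A.r1=1
A.r0=1 A.r1=1

outcome vector order: (A.r0,A.r1)
|SC outcomes| = 3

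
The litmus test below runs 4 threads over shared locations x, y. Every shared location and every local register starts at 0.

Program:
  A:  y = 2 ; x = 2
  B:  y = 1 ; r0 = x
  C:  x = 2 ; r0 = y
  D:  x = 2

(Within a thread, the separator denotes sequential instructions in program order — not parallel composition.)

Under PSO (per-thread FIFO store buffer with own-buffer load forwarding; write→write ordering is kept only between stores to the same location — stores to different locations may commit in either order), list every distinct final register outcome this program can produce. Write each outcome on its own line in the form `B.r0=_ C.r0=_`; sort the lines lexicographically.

outcome vector order: (B.r0,C.r0)
|PSO outcomes| = 6

B.r0=0 C.r0=0
B.r0=0 C.r0=1
B.r0=0 C.r0=2
B.r0=2 C.r0=0
B.r0=2 C.r0=1
B.r0=2 C.r0=2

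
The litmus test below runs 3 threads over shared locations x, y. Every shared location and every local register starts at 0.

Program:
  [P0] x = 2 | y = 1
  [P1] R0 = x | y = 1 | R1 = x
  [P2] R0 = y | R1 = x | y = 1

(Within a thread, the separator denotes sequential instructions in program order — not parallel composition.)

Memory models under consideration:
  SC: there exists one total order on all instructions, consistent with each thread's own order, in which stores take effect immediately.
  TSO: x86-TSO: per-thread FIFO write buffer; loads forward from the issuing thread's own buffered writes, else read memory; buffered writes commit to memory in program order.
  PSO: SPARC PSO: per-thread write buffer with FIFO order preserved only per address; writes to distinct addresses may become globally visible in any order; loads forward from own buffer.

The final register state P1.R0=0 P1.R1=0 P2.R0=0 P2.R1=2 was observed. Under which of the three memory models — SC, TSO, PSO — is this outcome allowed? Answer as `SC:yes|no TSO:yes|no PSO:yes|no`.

outcome vector order: (P1.R0,P1.R1,P2.R0,P2.R1)
SC: 11 outcomes — {0/0/0/0, 0/0/0/2, 0/0/1/0, 0/0/1/2, 0/2/0/0, 0/2/0/2, 0/2/1/0, 0/2/1/2, 2/2/0/0, 2/2/0/2, 2/2/1/2}
TSO: 11 outcomes — {0/0/0/0, 0/0/0/2, 0/0/1/0, 0/0/1/2, 0/2/0/0, 0/2/0/2, 0/2/1/0, 0/2/1/2, 2/2/0/0, 2/2/0/2, 2/2/1/2}
PSO: 12 outcomes — {0/0/0/0, 0/0/0/2, 0/0/1/0, 0/0/1/2, 0/2/0/0, 0/2/0/2, 0/2/1/0, 0/2/1/2, 2/2/0/0, 2/2/0/2, 2/2/1/0, 2/2/1/2}
target 0/0/0/2 ∈ {SC,TSO,PSO}

SC:yes TSO:yes PSO:yes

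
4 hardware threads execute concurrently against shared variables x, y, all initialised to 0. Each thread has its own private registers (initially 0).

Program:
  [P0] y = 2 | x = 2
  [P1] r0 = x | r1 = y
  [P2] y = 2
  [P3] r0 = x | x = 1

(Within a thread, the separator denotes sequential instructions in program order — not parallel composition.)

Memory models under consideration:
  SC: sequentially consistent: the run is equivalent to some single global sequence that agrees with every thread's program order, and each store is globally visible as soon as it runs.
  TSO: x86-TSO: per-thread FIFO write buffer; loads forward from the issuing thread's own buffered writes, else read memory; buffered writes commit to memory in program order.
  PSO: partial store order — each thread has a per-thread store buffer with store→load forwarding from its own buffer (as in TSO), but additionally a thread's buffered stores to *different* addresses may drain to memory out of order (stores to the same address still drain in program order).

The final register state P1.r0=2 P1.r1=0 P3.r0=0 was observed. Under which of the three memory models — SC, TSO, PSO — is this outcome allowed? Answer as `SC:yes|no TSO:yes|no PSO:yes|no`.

SC:no TSO:no PSO:yes

outcome vector order: (P1.r0,P1.r1,P3.r0)
SC: 9 outcomes — {0/0/0; 0/0/2; 0/2/0; 0/2/2; 1/0/0; 1/2/0; 1/2/2; 2/2/0; 2/2/2}
TSO: 9 outcomes — {0/0/0; 0/0/2; 0/2/0; 0/2/2; 1/0/0; 1/2/0; 1/2/2; 2/2/0; 2/2/2}
PSO: 12 outcomes — {0/0/0; 0/0/2; 0/2/0; 0/2/2; 1/0/0; 1/0/2; 1/2/0; 1/2/2; 2/0/0; 2/0/2; 2/2/0; 2/2/2}
target 2/0/0 ∈ {PSO}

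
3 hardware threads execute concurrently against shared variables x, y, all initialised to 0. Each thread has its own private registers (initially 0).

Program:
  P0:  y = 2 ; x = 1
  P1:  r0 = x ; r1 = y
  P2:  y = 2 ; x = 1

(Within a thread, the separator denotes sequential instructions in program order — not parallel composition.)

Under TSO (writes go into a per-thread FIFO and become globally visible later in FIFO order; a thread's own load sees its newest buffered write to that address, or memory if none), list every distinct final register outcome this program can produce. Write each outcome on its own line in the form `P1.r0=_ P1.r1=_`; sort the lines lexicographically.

P1.r0=0 P1.r1=0
P1.r0=0 P1.r1=2
P1.r0=1 P1.r1=2

outcome vector order: (P1.r0,P1.r1)
|TSO outcomes| = 3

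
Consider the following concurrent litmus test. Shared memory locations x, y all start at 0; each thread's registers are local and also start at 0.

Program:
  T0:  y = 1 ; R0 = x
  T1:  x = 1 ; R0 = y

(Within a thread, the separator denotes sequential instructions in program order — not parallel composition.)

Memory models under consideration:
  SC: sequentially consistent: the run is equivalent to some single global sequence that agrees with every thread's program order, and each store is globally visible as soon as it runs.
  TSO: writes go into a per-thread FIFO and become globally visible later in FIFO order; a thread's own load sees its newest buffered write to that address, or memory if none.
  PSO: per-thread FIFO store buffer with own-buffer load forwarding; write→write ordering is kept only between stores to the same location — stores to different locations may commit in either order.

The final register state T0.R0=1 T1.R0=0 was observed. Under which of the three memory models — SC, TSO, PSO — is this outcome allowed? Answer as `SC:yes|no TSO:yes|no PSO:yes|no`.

outcome vector order: (T0.R0,T1.R0)
SC: 3 outcomes — {01 10 11}
TSO: 4 outcomes — {00 01 10 11}
PSO: 4 outcomes — {00 01 10 11}
target 10 ∈ {SC,TSO,PSO}

SC:yes TSO:yes PSO:yes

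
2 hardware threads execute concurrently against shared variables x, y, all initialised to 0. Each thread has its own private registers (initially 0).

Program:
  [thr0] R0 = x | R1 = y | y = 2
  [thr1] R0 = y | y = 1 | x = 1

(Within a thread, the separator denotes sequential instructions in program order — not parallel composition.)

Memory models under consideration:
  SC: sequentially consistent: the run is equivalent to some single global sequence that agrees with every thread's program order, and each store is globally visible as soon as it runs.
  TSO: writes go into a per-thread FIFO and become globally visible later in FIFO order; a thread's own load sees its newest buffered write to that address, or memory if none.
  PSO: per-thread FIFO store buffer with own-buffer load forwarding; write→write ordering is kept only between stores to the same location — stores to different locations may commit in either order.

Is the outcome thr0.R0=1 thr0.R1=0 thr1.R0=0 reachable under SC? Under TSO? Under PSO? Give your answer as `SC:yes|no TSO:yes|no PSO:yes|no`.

outcome vector order: (thr0.R0,thr0.R1,thr1.R0)
under SC → <0 0 0>, <0 0 2>, <0 1 0>, <1 1 0>
under TSO → <0 0 0>, <0 0 2>, <0 1 0>, <1 1 0>
under PSO → <0 0 0>, <0 0 2>, <0 1 0>, <1 0 0>, <1 1 0>
target <1 0 0> ∈ {PSO}

SC:no TSO:no PSO:yes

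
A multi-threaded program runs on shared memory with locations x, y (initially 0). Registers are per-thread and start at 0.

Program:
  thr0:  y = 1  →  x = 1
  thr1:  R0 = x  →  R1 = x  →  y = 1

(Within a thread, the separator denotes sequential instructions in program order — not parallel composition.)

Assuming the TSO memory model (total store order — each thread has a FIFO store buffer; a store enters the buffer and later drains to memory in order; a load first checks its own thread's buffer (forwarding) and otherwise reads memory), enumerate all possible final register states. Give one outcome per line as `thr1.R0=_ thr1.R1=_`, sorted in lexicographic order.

thr1.R0=0 thr1.R1=0
thr1.R0=0 thr1.R1=1
thr1.R0=1 thr1.R1=1

outcome vector order: (thr1.R0,thr1.R1)
|TSO outcomes| = 3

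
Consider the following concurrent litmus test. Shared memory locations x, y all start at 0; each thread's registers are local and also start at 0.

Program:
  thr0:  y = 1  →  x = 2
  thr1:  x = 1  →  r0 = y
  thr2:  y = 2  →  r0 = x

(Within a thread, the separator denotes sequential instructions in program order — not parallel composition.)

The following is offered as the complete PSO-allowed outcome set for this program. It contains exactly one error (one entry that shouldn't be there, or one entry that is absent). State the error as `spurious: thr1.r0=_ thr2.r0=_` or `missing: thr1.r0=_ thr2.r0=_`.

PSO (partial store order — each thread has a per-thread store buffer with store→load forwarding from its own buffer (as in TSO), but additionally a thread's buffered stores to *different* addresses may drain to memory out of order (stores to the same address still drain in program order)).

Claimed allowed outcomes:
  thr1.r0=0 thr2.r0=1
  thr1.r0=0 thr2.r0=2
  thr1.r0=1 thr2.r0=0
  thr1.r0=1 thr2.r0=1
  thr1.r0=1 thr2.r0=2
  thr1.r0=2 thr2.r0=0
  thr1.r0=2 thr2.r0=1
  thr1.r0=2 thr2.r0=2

missing: thr1.r0=0 thr2.r0=0

outcome vector order: (thr1.r0,thr2.r0)
PSO: 9 outcomes — {<0 0> <0 1> <0 2> <1 0> <1 1> <1 2> <2 0> <2 1> <2 2>}
PSO∖claimed = {<0 0>}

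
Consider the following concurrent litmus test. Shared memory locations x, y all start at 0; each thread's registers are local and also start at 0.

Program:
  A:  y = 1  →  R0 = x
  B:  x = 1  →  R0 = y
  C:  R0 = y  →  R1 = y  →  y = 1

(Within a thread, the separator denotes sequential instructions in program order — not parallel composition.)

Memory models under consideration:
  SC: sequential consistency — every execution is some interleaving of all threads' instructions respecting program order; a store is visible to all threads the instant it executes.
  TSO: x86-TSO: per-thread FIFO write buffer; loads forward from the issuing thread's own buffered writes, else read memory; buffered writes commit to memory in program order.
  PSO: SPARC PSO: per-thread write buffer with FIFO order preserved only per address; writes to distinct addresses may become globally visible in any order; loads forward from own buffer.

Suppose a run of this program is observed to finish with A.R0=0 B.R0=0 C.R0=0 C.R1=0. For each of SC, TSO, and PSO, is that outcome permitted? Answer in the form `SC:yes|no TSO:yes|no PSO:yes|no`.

SC:no TSO:yes PSO:yes

outcome vector order: (A.R0,B.R0,C.R0,C.R1)
under SC → 0100; 0101; 0111; 1000; 1001; 1011; 1100; 1101; 1111
under TSO → 0000; 0001; 0011; 0100; 0101; 0111; 1000; 1001; 1011; 1100; 1101; 1111
under PSO → 0000; 0001; 0011; 0100; 0101; 0111; 1000; 1001; 1011; 1100; 1101; 1111
target 0000 ∈ {TSO,PSO}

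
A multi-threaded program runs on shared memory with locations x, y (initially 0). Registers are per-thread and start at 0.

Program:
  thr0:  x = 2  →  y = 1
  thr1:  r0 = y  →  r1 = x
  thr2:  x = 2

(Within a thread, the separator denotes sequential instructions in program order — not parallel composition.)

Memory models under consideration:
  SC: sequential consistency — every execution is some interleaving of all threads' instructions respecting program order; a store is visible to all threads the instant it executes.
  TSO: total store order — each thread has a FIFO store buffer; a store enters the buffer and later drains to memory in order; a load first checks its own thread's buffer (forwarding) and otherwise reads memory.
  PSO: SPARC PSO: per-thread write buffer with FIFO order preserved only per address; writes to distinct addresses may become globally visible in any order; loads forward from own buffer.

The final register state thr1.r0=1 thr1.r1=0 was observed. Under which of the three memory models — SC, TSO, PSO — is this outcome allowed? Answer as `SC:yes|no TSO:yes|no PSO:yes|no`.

outcome vector order: (thr1.r0,thr1.r1)
under SC → <0 0>, <0 2>, <1 2>
under TSO → <0 0>, <0 2>, <1 2>
under PSO → <0 0>, <0 2>, <1 0>, <1 2>
target <1 0> ∈ {PSO}

SC:no TSO:no PSO:yes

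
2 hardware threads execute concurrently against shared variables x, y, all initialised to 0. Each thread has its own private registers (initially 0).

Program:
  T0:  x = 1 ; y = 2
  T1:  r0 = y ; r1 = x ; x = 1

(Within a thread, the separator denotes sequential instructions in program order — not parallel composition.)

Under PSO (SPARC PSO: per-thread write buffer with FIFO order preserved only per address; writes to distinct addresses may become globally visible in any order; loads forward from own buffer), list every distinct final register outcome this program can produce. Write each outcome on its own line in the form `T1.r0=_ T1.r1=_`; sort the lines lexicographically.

T1.r0=0 T1.r1=0
T1.r0=0 T1.r1=1
T1.r0=2 T1.r1=0
T1.r0=2 T1.r1=1

outcome vector order: (T1.r0,T1.r1)
|PSO outcomes| = 4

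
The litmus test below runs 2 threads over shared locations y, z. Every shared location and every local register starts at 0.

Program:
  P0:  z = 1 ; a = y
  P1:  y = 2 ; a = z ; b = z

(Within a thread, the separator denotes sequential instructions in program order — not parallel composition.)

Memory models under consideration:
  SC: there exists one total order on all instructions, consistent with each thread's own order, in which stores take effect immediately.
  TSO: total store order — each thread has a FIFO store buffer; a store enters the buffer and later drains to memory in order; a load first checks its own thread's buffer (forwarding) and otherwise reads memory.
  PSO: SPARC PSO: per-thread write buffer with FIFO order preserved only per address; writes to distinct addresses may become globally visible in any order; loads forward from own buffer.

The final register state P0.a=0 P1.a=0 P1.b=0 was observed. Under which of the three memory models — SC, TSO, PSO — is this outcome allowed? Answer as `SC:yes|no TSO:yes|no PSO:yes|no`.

SC:no TSO:yes PSO:yes

outcome vector order: (P0.a,P1.a,P1.b)
[SC] allowed = {<0 1 1>, <2 0 0>, <2 0 1>, <2 1 1>}
[TSO] allowed = {<0 0 0>, <0 0 1>, <0 1 1>, <2 0 0>, <2 0 1>, <2 1 1>}
[PSO] allowed = {<0 0 0>, <0 0 1>, <0 1 1>, <2 0 0>, <2 0 1>, <2 1 1>}
target <0 0 0> ∈ {TSO,PSO}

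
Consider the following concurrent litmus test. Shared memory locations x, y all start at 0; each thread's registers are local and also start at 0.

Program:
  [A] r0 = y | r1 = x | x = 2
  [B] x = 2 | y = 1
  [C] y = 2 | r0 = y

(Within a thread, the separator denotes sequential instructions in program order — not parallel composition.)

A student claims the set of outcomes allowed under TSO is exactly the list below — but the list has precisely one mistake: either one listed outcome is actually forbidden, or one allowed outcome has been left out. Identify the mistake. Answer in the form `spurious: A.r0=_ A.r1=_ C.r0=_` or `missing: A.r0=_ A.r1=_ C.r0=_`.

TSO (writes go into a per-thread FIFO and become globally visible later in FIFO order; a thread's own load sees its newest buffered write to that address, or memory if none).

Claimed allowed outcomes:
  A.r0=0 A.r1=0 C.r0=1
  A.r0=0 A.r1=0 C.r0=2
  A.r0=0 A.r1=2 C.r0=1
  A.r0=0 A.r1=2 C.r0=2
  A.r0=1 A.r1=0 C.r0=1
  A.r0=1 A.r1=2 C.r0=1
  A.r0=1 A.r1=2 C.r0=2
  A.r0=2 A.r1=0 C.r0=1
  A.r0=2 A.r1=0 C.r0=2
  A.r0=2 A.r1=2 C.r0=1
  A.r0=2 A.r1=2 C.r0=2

spurious: A.r0=1 A.r1=0 C.r0=1

outcome vector order: (A.r0,A.r1,C.r0)
[TSO] allowed = {(0,0,1), (0,0,2), (0,2,1), (0,2,2), (1,2,1), (1,2,2), (2,0,1), (2,0,2), (2,2,1), (2,2,2)}
claimed∖TSO = {(1,0,1)}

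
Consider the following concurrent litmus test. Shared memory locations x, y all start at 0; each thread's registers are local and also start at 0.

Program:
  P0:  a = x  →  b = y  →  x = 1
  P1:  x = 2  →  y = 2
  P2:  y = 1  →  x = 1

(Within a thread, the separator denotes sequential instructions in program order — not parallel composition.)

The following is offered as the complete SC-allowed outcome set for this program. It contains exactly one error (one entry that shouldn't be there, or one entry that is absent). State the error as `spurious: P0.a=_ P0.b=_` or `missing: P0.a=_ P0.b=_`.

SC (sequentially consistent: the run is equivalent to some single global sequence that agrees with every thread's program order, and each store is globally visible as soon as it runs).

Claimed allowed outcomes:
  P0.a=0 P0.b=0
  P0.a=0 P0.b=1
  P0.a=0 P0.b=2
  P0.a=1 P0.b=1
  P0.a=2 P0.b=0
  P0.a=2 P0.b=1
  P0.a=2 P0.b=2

missing: P0.a=1 P0.b=2

outcome vector order: (P0.a,P0.b)
SC: 8 outcomes — {<0 0>; <0 1>; <0 2>; <1 1>; <1 2>; <2 0>; <2 1>; <2 2>}
SC∖claimed = {<1 2>}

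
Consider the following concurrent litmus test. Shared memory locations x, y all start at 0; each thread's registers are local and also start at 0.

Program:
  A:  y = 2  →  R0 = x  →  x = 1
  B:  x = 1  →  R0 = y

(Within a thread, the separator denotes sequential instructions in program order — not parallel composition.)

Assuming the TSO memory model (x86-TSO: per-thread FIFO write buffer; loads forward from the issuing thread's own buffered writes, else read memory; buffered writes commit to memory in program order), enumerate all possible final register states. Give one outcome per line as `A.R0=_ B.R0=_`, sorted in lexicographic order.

outcome vector order: (A.R0,B.R0)
|TSO outcomes| = 4

A.R0=0 B.R0=0
A.R0=0 B.R0=2
A.R0=1 B.R0=0
A.R0=1 B.R0=2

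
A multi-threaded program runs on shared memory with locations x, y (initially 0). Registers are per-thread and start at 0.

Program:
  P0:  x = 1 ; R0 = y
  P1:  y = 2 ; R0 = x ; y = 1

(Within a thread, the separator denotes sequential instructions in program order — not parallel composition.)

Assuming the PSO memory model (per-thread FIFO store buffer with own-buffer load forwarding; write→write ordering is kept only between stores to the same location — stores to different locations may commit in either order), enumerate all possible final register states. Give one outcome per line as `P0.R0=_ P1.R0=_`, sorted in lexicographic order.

P0.R0=0 P1.R0=0
P0.R0=0 P1.R0=1
P0.R0=1 P1.R0=0
P0.R0=1 P1.R0=1
P0.R0=2 P1.R0=0
P0.R0=2 P1.R0=1

outcome vector order: (P0.R0,P1.R0)
|PSO outcomes| = 6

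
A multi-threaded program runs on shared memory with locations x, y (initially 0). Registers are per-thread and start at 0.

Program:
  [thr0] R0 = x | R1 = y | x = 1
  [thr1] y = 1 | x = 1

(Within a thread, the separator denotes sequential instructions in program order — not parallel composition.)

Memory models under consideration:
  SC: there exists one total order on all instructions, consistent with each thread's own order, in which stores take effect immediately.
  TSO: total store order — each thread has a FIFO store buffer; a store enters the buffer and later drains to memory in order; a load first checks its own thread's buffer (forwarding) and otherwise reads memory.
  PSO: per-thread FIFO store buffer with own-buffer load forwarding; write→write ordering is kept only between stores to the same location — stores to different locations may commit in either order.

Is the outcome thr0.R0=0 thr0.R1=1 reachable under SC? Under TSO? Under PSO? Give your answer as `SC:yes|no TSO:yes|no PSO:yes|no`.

outcome vector order: (thr0.R0,thr0.R1)
[SC] allowed = {0/0 0/1 1/1}
[TSO] allowed = {0/0 0/1 1/1}
[PSO] allowed = {0/0 0/1 1/0 1/1}
target 0/1 ∈ {SC,TSO,PSO}

SC:yes TSO:yes PSO:yes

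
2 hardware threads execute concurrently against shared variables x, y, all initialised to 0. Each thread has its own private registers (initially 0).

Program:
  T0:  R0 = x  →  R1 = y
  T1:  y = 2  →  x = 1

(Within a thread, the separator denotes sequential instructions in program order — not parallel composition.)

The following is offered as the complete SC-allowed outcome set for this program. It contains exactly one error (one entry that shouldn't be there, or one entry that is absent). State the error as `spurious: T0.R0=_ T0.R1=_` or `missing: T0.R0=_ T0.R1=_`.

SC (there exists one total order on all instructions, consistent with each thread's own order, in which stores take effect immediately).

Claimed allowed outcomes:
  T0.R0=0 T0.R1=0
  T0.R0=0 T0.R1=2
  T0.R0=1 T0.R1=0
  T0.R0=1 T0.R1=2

spurious: T0.R0=1 T0.R1=0

outcome vector order: (T0.R0,T0.R1)
under SC → 0/0 0/2 1/2
claimed∖SC = {1/0}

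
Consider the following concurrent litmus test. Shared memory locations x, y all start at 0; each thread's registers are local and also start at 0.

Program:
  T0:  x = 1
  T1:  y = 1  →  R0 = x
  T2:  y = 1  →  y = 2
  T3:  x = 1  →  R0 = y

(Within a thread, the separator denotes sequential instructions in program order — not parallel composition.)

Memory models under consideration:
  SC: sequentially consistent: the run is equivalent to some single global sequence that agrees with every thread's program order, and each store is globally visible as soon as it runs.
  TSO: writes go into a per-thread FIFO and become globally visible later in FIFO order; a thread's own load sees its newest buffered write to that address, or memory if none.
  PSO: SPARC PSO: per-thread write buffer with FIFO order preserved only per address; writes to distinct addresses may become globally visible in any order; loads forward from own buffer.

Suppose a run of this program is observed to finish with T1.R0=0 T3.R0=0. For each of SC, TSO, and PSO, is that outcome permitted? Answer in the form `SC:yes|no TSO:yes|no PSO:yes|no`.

outcome vector order: (T1.R0,T3.R0)
SC: 5 outcomes — {01; 02; 10; 11; 12}
TSO: 6 outcomes — {00; 01; 02; 10; 11; 12}
PSO: 6 outcomes — {00; 01; 02; 10; 11; 12}
target 00 ∈ {TSO,PSO}

SC:no TSO:yes PSO:yes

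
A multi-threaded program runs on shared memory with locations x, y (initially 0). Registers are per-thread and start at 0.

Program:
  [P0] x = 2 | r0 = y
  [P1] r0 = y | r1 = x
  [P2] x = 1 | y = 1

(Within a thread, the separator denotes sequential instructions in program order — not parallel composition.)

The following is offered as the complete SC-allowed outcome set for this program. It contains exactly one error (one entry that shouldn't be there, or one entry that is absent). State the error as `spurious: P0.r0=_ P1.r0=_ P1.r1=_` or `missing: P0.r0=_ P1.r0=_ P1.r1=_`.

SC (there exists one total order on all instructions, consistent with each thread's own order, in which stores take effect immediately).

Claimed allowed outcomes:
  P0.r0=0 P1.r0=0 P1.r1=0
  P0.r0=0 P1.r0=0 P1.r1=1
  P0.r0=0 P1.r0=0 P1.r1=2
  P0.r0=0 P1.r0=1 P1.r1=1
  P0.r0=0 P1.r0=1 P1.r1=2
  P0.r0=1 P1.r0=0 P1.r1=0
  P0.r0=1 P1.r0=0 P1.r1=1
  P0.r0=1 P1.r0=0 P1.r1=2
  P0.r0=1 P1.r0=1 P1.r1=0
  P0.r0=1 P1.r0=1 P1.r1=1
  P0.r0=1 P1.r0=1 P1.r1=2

spurious: P0.r0=1 P1.r0=1 P1.r1=0

outcome vector order: (P0.r0,P1.r0,P1.r1)
[SC] allowed = {<0 0 0>, <0 0 1>, <0 0 2>, <0 1 1>, <0 1 2>, <1 0 0>, <1 0 1>, <1 0 2>, <1 1 1>, <1 1 2>}
claimed∖SC = {<1 1 0>}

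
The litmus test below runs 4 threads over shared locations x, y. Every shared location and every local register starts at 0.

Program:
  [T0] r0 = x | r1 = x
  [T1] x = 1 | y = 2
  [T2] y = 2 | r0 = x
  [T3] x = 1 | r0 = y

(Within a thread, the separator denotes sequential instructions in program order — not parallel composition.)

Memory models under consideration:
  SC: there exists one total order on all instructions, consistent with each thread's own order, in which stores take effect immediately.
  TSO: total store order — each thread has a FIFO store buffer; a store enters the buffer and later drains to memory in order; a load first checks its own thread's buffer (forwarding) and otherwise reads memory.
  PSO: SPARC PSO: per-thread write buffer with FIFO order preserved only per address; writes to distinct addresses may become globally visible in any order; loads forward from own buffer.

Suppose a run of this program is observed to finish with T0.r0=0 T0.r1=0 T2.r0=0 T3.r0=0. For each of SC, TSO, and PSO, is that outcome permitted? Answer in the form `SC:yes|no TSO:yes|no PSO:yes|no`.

outcome vector order: (T0.r0,T0.r1,T2.r0,T3.r0)
[SC] allowed = {0/0/0/2; 0/0/1/0; 0/0/1/2; 0/1/0/2; 0/1/1/0; 0/1/1/2; 1/1/0/2; 1/1/1/0; 1/1/1/2}
[TSO] allowed = {0/0/0/0; 0/0/0/2; 0/0/1/0; 0/0/1/2; 0/1/0/0; 0/1/0/2; 0/1/1/0; 0/1/1/2; 1/1/0/0; 1/1/0/2; 1/1/1/0; 1/1/1/2}
[PSO] allowed = {0/0/0/0; 0/0/0/2; 0/0/1/0; 0/0/1/2; 0/1/0/0; 0/1/0/2; 0/1/1/0; 0/1/1/2; 1/1/0/0; 1/1/0/2; 1/1/1/0; 1/1/1/2}
target 0/0/0/0 ∈ {TSO,PSO}

SC:no TSO:yes PSO:yes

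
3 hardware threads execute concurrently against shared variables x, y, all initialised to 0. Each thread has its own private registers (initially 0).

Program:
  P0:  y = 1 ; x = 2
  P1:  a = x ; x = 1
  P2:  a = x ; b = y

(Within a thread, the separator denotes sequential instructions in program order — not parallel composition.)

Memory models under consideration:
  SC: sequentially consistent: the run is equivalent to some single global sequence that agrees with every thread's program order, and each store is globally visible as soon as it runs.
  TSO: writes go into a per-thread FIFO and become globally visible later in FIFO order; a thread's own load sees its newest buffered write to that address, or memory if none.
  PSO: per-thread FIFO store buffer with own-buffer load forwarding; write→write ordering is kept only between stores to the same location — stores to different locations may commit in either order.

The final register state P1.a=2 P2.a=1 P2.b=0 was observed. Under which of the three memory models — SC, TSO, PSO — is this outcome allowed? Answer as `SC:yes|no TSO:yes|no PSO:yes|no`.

outcome vector order: (P1.a,P2.a,P2.b)
SC: 9 outcomes — {0/0/0, 0/0/1, 0/1/0, 0/1/1, 0/2/1, 2/0/0, 2/0/1, 2/1/1, 2/2/1}
TSO: 9 outcomes — {0/0/0, 0/0/1, 0/1/0, 0/1/1, 0/2/1, 2/0/0, 2/0/1, 2/1/1, 2/2/1}
PSO: 12 outcomes — {0/0/0, 0/0/1, 0/1/0, 0/1/1, 0/2/0, 0/2/1, 2/0/0, 2/0/1, 2/1/0, 2/1/1, 2/2/0, 2/2/1}
target 2/1/0 ∈ {PSO}

SC:no TSO:no PSO:yes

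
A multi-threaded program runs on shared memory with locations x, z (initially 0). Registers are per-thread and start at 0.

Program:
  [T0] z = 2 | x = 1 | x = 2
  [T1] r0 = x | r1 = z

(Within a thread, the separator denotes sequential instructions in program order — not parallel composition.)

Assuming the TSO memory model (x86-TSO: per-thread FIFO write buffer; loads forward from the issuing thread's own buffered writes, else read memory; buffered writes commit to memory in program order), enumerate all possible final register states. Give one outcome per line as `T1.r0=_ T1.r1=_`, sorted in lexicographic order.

outcome vector order: (T1.r0,T1.r1)
|TSO outcomes| = 4

T1.r0=0 T1.r1=0
T1.r0=0 T1.r1=2
T1.r0=1 T1.r1=2
T1.r0=2 T1.r1=2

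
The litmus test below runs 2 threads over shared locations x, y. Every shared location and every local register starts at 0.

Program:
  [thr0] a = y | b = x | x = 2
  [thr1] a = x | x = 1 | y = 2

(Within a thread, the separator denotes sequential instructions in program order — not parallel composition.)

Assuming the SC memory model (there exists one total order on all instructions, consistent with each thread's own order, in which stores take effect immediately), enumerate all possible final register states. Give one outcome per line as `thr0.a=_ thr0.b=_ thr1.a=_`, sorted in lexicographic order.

thr0.a=0 thr0.b=0 thr1.a=0
thr0.a=0 thr0.b=0 thr1.a=2
thr0.a=0 thr0.b=1 thr1.a=0
thr0.a=2 thr0.b=1 thr1.a=0

outcome vector order: (thr0.a,thr0.b,thr1.a)
|SC outcomes| = 4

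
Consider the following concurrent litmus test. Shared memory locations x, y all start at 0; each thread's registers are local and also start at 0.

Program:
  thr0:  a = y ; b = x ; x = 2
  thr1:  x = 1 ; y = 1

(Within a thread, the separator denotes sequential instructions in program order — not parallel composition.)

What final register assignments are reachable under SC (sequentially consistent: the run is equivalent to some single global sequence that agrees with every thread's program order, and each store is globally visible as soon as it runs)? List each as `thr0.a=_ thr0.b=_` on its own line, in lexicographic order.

outcome vector order: (thr0.a,thr0.b)
|SC outcomes| = 3

thr0.a=0 thr0.b=0
thr0.a=0 thr0.b=1
thr0.a=1 thr0.b=1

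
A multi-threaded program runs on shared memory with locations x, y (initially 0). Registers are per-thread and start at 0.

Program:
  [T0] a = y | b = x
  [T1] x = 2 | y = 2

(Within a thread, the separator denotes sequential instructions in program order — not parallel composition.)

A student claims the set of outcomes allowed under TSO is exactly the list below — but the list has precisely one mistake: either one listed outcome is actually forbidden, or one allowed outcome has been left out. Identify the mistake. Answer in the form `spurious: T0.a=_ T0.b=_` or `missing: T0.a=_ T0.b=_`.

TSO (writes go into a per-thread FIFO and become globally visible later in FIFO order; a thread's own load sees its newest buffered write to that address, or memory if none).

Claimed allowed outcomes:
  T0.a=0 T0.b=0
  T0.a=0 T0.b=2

missing: T0.a=2 T0.b=2

outcome vector order: (T0.a,T0.b)
under TSO → 0/0 0/2 2/2
TSO∖claimed = {2/2}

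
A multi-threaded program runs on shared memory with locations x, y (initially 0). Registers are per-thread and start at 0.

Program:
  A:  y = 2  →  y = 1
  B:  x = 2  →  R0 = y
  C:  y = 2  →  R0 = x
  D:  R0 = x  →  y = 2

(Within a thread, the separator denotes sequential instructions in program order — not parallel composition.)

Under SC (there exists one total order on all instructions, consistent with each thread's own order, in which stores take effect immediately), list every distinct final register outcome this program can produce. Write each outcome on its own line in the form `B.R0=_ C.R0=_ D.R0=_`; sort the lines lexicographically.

outcome vector order: (B.R0,C.R0,D.R0)
|SC outcomes| = 10

B.R0=0 C.R0=2 D.R0=0
B.R0=0 C.R0=2 D.R0=2
B.R0=1 C.R0=0 D.R0=0
B.R0=1 C.R0=0 D.R0=2
B.R0=1 C.R0=2 D.R0=0
B.R0=1 C.R0=2 D.R0=2
B.R0=2 C.R0=0 D.R0=0
B.R0=2 C.R0=0 D.R0=2
B.R0=2 C.R0=2 D.R0=0
B.R0=2 C.R0=2 D.R0=2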